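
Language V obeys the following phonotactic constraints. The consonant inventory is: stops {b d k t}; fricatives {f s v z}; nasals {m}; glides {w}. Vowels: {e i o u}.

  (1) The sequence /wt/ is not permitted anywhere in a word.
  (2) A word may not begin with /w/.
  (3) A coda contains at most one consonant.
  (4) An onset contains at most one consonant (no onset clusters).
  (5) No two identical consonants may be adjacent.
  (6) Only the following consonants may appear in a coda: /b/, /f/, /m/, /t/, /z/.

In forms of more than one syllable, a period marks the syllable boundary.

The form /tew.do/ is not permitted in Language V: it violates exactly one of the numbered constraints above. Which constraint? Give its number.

/tew.do/: syllable 1 coda contains /w/, which is not a licensed coda consonant.
This is a violation of constraint 6: "Only the following consonants may appear in a coda: /b/, /f/, /m/, /t/, /z/."
The remaining constraints (1, 2, 3, 4, 5) are satisfied.

6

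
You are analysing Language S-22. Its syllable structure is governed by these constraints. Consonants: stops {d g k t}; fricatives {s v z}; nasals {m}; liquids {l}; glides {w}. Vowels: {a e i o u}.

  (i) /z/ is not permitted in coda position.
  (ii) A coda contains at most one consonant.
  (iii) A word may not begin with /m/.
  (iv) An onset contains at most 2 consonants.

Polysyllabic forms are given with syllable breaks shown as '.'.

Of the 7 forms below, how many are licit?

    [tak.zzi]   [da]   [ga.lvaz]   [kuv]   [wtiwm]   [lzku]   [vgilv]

3

[tak.zzi] — σ1 onset /t/, coda /k/ ok; σ2 onset /zz/ (2C), coda /∅/ ok → licit
[da] — σ1 onset /d/, coda /∅/ ok → licit
[ga.lvaz] — violates constraint (i): syllable 2 coda contains /z/ → illicit
[kuv] — σ1 onset /k/, coda /v/ ok → licit
[wtiwm] — violates constraint (ii): syllable 1 coda /wm/ has 2 consonants (> 1) → illicit
[lzku] — violates constraint (iv): syllable 1 onset /lzk/ has 3 consonants (> 2) → illicit
[vgilv] — violates constraint (ii): syllable 1 coda /lv/ has 2 consonants (> 1) → illicit
Licit: [tak.zzi], [da], [kuv] → 3.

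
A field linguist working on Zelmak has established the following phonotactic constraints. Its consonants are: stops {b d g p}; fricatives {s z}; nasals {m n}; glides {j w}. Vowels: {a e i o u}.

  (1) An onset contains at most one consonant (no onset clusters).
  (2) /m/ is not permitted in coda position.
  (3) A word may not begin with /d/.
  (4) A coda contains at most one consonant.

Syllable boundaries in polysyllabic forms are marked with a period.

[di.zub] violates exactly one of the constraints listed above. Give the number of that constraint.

3

[di.zub]: word begins with /d/.
This is a violation of constraint 3: "A word may not begin with /d/."
The remaining constraints (1, 2, 4) are satisfied.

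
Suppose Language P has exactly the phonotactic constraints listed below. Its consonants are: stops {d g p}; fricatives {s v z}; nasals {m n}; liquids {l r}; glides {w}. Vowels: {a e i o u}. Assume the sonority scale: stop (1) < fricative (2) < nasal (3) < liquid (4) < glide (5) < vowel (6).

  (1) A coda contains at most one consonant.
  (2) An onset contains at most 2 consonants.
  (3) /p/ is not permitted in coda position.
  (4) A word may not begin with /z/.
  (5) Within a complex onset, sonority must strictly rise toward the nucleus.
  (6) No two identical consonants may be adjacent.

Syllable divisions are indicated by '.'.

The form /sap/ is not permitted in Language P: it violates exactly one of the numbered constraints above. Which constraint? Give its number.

3

/sap/: syllable 1 coda contains /p/.
This is a violation of constraint 3: "/p/ is not permitted in coda position."
The remaining constraints (1, 2, 4, 5, 6) are satisfied.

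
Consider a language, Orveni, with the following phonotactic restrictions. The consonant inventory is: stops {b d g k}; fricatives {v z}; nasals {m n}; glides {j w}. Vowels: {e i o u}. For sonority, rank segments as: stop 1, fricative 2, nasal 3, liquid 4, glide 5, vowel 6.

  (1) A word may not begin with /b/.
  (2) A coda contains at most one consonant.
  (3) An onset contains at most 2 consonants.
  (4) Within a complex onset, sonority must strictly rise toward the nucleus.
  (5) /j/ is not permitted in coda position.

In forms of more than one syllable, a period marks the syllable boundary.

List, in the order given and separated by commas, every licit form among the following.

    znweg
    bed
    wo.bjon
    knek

wo.bjon, knek

znweg — violates constraint 3: syllable 1 onset /znw/ has 3 consonants (> 2) → illicit
bed — violates constraint 1: word begins with /b/ → illicit
wo.bjon — σ1 onset /w/, coda /∅/ ok; σ2 onset /bj/ (1→5 rises), coda /n/ ok → licit
knek — σ1 onset /kn/ (1→3 rises), coda /k/ ok → licit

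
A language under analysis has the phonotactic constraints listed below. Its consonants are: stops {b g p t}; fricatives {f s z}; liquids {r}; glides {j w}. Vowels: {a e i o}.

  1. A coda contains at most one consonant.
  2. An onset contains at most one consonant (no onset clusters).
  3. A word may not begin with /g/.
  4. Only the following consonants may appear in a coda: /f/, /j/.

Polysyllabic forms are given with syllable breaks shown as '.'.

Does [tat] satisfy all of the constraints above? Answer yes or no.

no

[tat] — violates constraint 4: syllable 1 coda contains /t/, which is not a licensed coda consonant → illicit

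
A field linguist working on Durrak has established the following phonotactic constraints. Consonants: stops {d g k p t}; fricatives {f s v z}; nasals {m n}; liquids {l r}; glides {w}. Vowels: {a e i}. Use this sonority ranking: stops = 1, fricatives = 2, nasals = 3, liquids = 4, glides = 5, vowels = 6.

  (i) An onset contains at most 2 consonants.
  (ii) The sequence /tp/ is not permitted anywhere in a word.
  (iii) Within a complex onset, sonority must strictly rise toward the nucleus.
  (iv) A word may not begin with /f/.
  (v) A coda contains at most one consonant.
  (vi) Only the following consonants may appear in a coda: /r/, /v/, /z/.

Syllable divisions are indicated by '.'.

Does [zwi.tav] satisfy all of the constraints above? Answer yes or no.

[zwi.tav] — σ1 onset /zw/ (2→5 rises), coda /∅/ ok; σ2 onset /t/, coda /v/ ok → phonotactically legal

yes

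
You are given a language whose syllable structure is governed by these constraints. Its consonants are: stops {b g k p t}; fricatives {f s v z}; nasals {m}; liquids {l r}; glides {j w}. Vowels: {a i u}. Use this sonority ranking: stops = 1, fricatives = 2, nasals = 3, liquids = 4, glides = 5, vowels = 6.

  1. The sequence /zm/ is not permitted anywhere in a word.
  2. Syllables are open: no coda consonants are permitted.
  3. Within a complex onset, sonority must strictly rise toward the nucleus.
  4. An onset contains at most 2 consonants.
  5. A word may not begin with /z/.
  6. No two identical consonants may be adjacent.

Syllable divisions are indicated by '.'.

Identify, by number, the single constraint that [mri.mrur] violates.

2

[mri.mrur]: syllable 2 coda /r/ has 1 consonant (> 0).
This is a violation of constraint 2: "Syllables are open: no coda consonants are permitted."
The remaining constraints (1, 3, 4, 5, 6) are satisfied.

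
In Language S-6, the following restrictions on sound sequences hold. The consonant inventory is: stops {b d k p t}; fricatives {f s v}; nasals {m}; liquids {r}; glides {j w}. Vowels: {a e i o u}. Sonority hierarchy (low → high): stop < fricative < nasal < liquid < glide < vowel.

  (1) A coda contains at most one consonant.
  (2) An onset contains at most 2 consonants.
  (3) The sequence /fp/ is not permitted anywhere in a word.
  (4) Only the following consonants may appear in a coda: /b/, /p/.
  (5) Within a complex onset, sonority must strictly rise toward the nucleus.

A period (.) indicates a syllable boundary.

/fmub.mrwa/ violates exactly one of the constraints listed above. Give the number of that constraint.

/fmub.mrwa/: syllable 2 onset /mrw/ has 3 consonants (> 2).
This is a violation of constraint 2: "An onset contains at most 2 consonants."
The remaining constraints (1, 3, 4, 5) are satisfied.

2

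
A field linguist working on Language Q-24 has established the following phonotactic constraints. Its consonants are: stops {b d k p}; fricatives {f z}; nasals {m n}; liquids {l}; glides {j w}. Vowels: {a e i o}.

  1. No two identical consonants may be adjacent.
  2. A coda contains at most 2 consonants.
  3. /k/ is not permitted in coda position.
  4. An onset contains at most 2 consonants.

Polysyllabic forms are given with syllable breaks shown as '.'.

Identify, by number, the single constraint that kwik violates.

kwik: syllable 1 coda contains /k/.
This is a violation of constraint 3: "/k/ is not permitted in coda position."
The remaining constraints (1, 2, 4) are satisfied.

3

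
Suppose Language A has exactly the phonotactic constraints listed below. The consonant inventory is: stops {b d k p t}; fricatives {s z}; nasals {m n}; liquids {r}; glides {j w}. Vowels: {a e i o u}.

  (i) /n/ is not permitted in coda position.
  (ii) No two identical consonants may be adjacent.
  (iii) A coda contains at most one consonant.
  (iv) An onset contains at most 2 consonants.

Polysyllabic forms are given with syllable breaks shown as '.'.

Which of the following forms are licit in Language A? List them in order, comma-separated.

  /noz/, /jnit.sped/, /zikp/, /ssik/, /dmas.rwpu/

/noz/ — σ1 onset /n/, coda /z/ ok → licit
/jnit.sped/ — σ1 onset /jn/ (2C), coda /t/ ok; σ2 onset /sp/ (2C), coda /d/ ok → licit
/zikp/ — violates constraint (iii): syllable 1 coda /kp/ has 2 consonants (> 1) → illicit
/ssik/ — violates constraint (ii): adjacent identical consonants /ss/ → illicit
/dmas.rwpu/ — violates constraint (iv): syllable 2 onset /rwp/ has 3 consonants (> 2) → illicit

/noz/, /jnit.sped/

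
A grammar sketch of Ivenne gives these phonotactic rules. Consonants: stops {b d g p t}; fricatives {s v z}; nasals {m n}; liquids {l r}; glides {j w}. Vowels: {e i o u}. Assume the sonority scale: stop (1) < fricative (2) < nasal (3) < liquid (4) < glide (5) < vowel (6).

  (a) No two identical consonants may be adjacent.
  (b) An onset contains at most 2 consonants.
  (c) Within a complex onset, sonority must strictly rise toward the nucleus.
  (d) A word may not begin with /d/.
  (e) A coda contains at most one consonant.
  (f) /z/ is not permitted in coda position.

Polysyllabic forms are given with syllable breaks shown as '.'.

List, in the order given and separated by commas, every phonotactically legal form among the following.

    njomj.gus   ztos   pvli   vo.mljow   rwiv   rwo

njomj.gus — violates constraint (e): syllable 1 coda /mj/ has 2 consonants (> 1) → phonotactically illegal
ztos — violates constraint (c): syllable 1 onset /zt/: /z/ (fricative, 2) → /t/ (stop, 1) does not rise → phonotactically illegal
pvli — violates constraint (b): syllable 1 onset /pvl/ has 3 consonants (> 2) → phonotactically illegal
vo.mljow — violates constraint (b): syllable 2 onset /mlj/ has 3 consonants (> 2) → phonotactically illegal
rwiv — σ1 onset /rw/ (4→5 rises), coda /v/ ok → phonotactically legal
rwo — σ1 onset /rw/ (4→5 rises), coda /∅/ ok → phonotactically legal

rwiv, rwo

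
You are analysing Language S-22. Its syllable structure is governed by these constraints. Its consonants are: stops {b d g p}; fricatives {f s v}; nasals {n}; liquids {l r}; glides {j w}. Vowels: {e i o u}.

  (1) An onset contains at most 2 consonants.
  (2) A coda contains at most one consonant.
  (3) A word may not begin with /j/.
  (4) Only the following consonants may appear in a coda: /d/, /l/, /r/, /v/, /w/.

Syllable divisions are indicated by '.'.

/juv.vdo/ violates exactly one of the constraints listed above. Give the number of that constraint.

3

/juv.vdo/: word begins with /j/.
This is a violation of constraint 3: "A word may not begin with /j/."
The remaining constraints (1, 2, 4) are satisfied.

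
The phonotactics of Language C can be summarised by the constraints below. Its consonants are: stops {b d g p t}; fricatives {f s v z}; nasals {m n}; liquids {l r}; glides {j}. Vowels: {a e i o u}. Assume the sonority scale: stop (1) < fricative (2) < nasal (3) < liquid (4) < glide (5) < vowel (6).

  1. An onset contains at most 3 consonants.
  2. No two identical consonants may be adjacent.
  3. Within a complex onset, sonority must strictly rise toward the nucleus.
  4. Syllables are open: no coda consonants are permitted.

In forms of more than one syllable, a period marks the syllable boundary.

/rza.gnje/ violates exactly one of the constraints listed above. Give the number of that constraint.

3

/rza.gnje/: syllable 1 onset /rz/: /r/ (liquid, 4) → /z/ (fricative, 2) does not rise.
This is a violation of constraint 3: "Within a complex onset, sonority must strictly rise toward the nucleus."
The remaining constraints (1, 2, 4) are satisfied.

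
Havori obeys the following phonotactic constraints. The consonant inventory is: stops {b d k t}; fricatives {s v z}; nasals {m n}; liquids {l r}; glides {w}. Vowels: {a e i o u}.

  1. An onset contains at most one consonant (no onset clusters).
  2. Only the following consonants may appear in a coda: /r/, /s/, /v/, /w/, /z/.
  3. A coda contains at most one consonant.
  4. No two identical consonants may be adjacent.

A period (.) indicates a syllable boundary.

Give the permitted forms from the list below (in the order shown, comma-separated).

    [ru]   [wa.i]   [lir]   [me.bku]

[ru] — σ1 onset /r/, coda /∅/ ok → permitted
[wa.i] — σ1 onset /w/, coda /∅/ ok; σ2 onset /∅/, coda /∅/ ok → permitted
[lir] — σ1 onset /l/, coda /r/ ok → permitted
[me.bku] — violates constraint 1: syllable 2 onset /bk/ has 2 consonants (> 1) → not permitted

[ru], [wa.i], [lir]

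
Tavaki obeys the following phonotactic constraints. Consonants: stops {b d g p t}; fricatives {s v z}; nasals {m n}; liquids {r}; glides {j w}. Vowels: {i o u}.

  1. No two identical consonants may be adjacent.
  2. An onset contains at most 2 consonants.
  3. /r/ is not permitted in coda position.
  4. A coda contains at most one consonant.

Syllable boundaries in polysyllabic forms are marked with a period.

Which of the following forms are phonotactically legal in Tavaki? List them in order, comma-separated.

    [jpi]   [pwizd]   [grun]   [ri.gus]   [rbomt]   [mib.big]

[jpi] — σ1 onset /jp/ (2C), coda /∅/ ok → phonotactically legal
[pwizd] — violates constraint 4: syllable 1 coda /zd/ has 2 consonants (> 1) → phonotactically illegal
[grun] — σ1 onset /gr/ (2C), coda /n/ ok → phonotactically legal
[ri.gus] — σ1 onset /r/, coda /∅/ ok; σ2 onset /g/, coda /s/ ok → phonotactically legal
[rbomt] — violates constraint 4: syllable 1 coda /mt/ has 2 consonants (> 1) → phonotactically illegal
[mib.big] — violates constraint 1: adjacent identical consonants /bb/ → phonotactically illegal

[jpi], [grun], [ri.gus]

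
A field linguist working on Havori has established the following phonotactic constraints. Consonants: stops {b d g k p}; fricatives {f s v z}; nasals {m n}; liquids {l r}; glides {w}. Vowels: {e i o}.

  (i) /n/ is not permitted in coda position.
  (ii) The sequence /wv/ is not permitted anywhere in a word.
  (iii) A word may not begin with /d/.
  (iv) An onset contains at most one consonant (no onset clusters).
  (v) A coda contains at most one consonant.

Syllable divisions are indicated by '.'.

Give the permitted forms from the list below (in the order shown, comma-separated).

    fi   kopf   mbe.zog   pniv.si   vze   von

fi

fi — σ1 onset /f/, coda /∅/ ok → permitted
kopf — violates constraint (v): syllable 1 coda /pf/ has 2 consonants (> 1) → not permitted
mbe.zog — violates constraint (iv): syllable 1 onset /mb/ has 2 consonants (> 1) → not permitted
pniv.si — violates constraint (iv): syllable 1 onset /pn/ has 2 consonants (> 1) → not permitted
vze — violates constraint (iv): syllable 1 onset /vz/ has 2 consonants (> 1) → not permitted
von — violates constraint (i): syllable 1 coda contains /n/ → not permitted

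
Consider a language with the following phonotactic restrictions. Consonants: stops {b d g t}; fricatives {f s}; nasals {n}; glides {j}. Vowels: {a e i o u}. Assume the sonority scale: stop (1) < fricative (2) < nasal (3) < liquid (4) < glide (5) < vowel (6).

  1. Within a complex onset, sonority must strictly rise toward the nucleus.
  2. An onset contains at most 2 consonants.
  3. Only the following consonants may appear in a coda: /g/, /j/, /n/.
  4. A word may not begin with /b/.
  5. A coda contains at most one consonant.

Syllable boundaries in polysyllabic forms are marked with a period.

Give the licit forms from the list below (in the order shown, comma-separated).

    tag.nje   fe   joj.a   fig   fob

tag.nje, fe, joj.a, fig

tag.nje — σ1 onset /t/, coda /g/ ok; σ2 onset /nj/ (3→5 rises), coda /∅/ ok → licit
fe — σ1 onset /f/, coda /∅/ ok → licit
joj.a — σ1 onset /j/, coda /j/ ok; σ2 onset /∅/, coda /∅/ ok → licit
fig — σ1 onset /f/, coda /g/ ok → licit
fob — violates constraint 3: syllable 1 coda contains /b/, which is not a licensed coda consonant → illicit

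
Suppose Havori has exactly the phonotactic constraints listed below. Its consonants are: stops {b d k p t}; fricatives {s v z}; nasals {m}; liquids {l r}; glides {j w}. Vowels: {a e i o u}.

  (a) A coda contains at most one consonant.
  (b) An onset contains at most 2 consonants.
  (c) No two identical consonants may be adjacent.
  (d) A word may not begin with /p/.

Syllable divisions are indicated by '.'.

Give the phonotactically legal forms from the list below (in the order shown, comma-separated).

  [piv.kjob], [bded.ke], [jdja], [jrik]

[piv.kjob] — violates constraint (d): word begins with /p/ → phonotactically illegal
[bded.ke] — σ1 onset /bd/ (2C), coda /d/ ok; σ2 onset /k/, coda /∅/ ok → phonotactically legal
[jdja] — violates constraint (b): syllable 1 onset /jdj/ has 3 consonants (> 2) → phonotactically illegal
[jrik] — σ1 onset /jr/ (2C), coda /k/ ok → phonotactically legal

[bded.ke], [jrik]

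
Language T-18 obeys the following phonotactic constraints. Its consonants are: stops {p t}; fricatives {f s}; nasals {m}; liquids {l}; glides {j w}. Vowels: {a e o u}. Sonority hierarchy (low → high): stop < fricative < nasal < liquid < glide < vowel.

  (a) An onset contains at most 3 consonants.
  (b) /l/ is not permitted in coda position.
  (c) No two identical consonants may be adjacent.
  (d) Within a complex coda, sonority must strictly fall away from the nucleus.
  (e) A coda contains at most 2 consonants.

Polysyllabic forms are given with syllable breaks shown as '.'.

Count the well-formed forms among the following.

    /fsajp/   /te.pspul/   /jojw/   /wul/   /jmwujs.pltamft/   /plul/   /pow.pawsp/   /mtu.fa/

/fsajp/ — σ1 onset /fs/ (2C), coda /jp/ (5→1 falls) ok → well-formed
/te.pspul/ — violates constraint (b): syllable 2 coda contains /l/ → ill-formed
/jojw/ — violates constraint (d): syllable 1 coda /jw/: /j/ (glide, 5) → /w/ (glide, 5) does not fall → ill-formed
/wul/ — violates constraint (b): syllable 1 coda contains /l/ → ill-formed
/jmwujs.pltamft/ — violates constraint (e): syllable 2 coda /mft/ has 3 consonants (> 2) → ill-formed
/plul/ — violates constraint (b): syllable 1 coda contains /l/ → ill-formed
/pow.pawsp/ — violates constraint (e): syllable 2 coda /wsp/ has 3 consonants (> 2) → ill-formed
/mtu.fa/ — σ1 onset /mt/ (2C), coda /∅/ ok; σ2 onset /f/, coda /∅/ ok → well-formed
Well-formed: /fsajp/, /mtu.fa/ → 2.

2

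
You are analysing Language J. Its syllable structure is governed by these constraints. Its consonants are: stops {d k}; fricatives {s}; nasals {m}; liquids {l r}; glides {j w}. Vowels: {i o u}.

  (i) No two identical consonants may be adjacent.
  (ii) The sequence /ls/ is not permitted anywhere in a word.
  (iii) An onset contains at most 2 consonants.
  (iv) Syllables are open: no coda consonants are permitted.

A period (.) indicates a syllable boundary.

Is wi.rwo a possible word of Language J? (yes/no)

yes

wi.rwo — σ1 onset /w/, coda /∅/ ok; σ2 onset /rw/ (2C), coda /∅/ ok → licit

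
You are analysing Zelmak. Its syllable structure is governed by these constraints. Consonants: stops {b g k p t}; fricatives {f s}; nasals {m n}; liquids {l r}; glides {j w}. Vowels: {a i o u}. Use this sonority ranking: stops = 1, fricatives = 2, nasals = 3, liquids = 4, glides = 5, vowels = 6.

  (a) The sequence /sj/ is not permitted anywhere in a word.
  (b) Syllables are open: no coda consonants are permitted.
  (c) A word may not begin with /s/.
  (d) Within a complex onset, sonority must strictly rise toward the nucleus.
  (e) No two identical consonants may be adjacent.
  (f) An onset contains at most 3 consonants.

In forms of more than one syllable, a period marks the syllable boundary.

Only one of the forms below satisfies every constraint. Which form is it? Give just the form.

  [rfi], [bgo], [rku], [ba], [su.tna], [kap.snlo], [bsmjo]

[rfi] — violates constraint (d): syllable 1 onset /rf/: /r/ (liquid, 4) → /f/ (fricative, 2) does not rise → not permitted
[bgo] — violates constraint (d): syllable 1 onset /bg/: /b/ (stop, 1) → /g/ (stop, 1) does not rise → not permitted
[rku] — violates constraint (d): syllable 1 onset /rk/: /r/ (liquid, 4) → /k/ (stop, 1) does not rise → not permitted
[ba] — σ1 onset /b/, coda /∅/ ok → permitted
[su.tna] — violates constraint (c): word begins with /s/ → not permitted
[kap.snlo] — violates constraint (b): syllable 1 coda /p/ has 1 consonant (> 0) → not permitted
[bsmjo] — violates constraint (f): syllable 1 onset /bsmj/ has 4 consonants (> 3) → not permitted

[ba]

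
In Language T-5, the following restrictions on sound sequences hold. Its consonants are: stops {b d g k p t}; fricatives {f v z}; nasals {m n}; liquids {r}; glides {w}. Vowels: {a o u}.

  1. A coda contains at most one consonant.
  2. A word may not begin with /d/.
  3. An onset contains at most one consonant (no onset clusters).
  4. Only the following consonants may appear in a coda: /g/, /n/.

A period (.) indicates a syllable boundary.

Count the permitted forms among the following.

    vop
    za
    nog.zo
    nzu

2

vop — violates constraint 4: syllable 1 coda contains /p/, which is not a licensed coda consonant → not permitted
za — σ1 onset /z/, coda /∅/ ok → permitted
nog.zo — σ1 onset /n/, coda /g/ ok; σ2 onset /z/, coda /∅/ ok → permitted
nzu — violates constraint 3: syllable 1 onset /nz/ has 2 consonants (> 1) → not permitted
Permitted: za, nog.zo → 2.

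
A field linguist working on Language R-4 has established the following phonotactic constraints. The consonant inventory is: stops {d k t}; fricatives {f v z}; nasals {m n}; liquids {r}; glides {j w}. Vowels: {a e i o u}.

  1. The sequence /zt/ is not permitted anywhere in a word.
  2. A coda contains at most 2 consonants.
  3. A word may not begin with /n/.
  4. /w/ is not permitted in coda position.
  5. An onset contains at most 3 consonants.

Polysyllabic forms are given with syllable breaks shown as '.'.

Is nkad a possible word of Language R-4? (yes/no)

nkad — violates constraint 3: word begins with /n/ → phonotactically illegal

no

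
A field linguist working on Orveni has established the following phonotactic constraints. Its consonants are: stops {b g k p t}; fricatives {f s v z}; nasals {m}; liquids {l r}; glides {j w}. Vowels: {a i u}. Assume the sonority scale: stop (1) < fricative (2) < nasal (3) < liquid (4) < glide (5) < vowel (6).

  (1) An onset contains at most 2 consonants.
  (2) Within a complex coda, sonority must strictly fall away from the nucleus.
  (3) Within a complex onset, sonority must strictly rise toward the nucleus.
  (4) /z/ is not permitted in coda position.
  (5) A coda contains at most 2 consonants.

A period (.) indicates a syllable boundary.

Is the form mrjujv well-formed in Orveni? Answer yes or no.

mrjujv — violates constraint 1: syllable 1 onset /mrj/ has 3 consonants (> 2) → ill-formed

no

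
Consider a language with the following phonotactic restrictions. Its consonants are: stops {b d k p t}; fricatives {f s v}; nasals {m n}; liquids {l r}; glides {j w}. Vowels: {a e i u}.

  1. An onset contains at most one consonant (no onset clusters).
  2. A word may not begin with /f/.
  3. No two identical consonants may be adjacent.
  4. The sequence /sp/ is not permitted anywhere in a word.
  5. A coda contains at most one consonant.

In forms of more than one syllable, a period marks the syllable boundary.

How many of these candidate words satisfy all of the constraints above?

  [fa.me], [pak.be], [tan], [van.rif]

3

[fa.me] — violates constraint 2: word begins with /f/ → illicit
[pak.be] — σ1 onset /p/, coda /k/ ok; σ2 onset /b/, coda /∅/ ok → licit
[tan] — σ1 onset /t/, coda /n/ ok → licit
[van.rif] — σ1 onset /v/, coda /n/ ok; σ2 onset /r/, coda /f/ ok → licit
Licit: [pak.be], [tan], [van.rif] → 3.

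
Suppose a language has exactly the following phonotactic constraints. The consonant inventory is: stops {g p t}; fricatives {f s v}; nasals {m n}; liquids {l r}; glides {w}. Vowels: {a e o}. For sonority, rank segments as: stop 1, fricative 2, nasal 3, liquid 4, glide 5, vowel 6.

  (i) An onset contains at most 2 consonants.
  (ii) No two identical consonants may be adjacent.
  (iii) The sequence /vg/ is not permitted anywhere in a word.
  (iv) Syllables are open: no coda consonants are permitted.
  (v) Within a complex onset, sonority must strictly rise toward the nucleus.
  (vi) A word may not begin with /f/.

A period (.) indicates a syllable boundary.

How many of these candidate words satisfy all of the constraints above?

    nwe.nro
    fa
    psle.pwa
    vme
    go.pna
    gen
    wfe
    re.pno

4

nwe.nro — σ1 onset /nw/ (3→5 rises), coda /∅/ ok; σ2 onset /nr/ (3→4 rises), coda /∅/ ok → well-formed
fa — violates constraint (vi): word begins with /f/ → ill-formed
psle.pwa — violates constraint (i): syllable 1 onset /psl/ has 3 consonants (> 2) → ill-formed
vme — σ1 onset /vm/ (2→3 rises), coda /∅/ ok → well-formed
go.pna — σ1 onset /g/, coda /∅/ ok; σ2 onset /pn/ (1→3 rises), coda /∅/ ok → well-formed
gen — violates constraint (iv): syllable 1 coda /n/ has 1 consonant (> 0) → ill-formed
wfe — violates constraint (v): syllable 1 onset /wf/: /w/ (glide, 5) → /f/ (fricative, 2) does not rise → ill-formed
re.pno — σ1 onset /r/, coda /∅/ ok; σ2 onset /pn/ (1→3 rises), coda /∅/ ok → well-formed
Well-formed: nwe.nro, vme, go.pna, re.pno → 4.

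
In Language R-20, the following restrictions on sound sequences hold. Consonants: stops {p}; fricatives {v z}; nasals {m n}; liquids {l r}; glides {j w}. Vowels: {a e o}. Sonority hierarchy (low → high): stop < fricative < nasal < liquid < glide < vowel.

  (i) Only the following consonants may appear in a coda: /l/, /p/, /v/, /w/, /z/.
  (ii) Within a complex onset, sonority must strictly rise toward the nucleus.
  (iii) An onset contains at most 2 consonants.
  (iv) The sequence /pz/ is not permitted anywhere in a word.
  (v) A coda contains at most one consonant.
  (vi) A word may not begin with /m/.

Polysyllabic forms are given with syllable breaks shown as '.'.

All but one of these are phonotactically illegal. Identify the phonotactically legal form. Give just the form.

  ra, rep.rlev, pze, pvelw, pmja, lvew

ra

ra — σ1 onset /r/, coda /∅/ ok → phonotactically legal
rep.rlev — violates constraint (ii): syllable 2 onset /rl/: /r/ (liquid, 4) → /l/ (liquid, 4) does not rise → phonotactically illegal
pze — violates constraint (iv): contains banned sequence /pz/ → phonotactically illegal
pvelw — violates constraint (v): syllable 1 coda /lw/ has 2 consonants (> 1) → phonotactically illegal
pmja — violates constraint (iii): syllable 1 onset /pmj/ has 3 consonants (> 2) → phonotactically illegal
lvew — violates constraint (ii): syllable 1 onset /lv/: /l/ (liquid, 4) → /v/ (fricative, 2) does not rise → phonotactically illegal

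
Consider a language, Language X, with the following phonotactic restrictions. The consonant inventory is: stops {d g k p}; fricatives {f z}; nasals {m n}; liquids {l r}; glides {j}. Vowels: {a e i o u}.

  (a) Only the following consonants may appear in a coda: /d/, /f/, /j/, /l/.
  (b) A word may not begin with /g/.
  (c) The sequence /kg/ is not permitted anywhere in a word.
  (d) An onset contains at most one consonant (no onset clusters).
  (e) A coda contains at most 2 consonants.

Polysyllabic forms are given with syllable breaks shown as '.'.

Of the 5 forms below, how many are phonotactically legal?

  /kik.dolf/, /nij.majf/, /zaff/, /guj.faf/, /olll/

2

/kik.dolf/ — violates constraint (a): syllable 1 coda contains /k/, which is not a licensed coda consonant → phonotactically illegal
/nij.majf/ — σ1 onset /n/, coda /j/ ok; σ2 onset /m/, coda /jf/ (2C) ok → phonotactically legal
/zaff/ — σ1 onset /z/, coda /ff/ (2C) ok → phonotactically legal
/guj.faf/ — violates constraint (b): word begins with /g/ → phonotactically illegal
/olll/ — violates constraint (e): syllable 1 coda /lll/ has 3 consonants (> 2) → phonotactically illegal
Phonotactically legal: /nij.majf/, /zaff/ → 2.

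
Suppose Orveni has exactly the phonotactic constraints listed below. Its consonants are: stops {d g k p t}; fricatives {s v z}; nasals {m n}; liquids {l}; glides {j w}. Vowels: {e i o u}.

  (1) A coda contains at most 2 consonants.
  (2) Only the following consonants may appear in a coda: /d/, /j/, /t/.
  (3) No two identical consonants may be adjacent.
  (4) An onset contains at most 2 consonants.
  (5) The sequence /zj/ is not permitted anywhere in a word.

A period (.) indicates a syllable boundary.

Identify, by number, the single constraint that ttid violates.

3

ttid: adjacent identical consonants /tt/.
This is a violation of constraint 3: "No two identical consonants may be adjacent."
The remaining constraints (1, 2, 4, 5) are satisfied.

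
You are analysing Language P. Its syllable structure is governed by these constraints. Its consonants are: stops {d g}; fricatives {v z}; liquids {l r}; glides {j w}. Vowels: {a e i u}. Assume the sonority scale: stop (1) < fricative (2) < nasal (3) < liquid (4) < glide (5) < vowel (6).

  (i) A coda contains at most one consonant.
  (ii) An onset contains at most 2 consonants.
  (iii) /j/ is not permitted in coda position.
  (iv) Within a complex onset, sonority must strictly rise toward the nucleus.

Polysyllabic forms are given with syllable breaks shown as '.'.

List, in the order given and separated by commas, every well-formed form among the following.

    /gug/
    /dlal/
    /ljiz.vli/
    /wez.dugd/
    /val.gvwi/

/gug/ — σ1 onset /g/, coda /g/ ok → well-formed
/dlal/ — σ1 onset /dl/ (1→4 rises), coda /l/ ok → well-formed
/ljiz.vli/ — σ1 onset /lj/ (4→5 rises), coda /z/ ok; σ2 onset /vl/ (2→4 rises), coda /∅/ ok → well-formed
/wez.dugd/ — violates constraint (i): syllable 2 coda /gd/ has 2 consonants (> 1) → ill-formed
/val.gvwi/ — violates constraint (ii): syllable 2 onset /gvw/ has 3 consonants (> 2) → ill-formed

/gug/, /dlal/, /ljiz.vli/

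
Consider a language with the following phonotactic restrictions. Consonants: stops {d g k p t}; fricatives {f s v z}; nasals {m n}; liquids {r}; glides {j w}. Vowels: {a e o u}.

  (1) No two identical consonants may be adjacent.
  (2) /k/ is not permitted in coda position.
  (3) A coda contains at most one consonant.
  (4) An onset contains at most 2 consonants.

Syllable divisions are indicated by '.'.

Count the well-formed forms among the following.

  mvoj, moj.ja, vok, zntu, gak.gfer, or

mvoj — σ1 onset /mv/ (2C), coda /j/ ok → well-formed
moj.ja — violates constraint 1: adjacent identical consonants /jj/ → ill-formed
vok — violates constraint 2: syllable 1 coda contains /k/ → ill-formed
zntu — violates constraint 4: syllable 1 onset /znt/ has 3 consonants (> 2) → ill-formed
gak.gfer — violates constraint 2: syllable 1 coda contains /k/ → ill-formed
or — σ1 onset /∅/, coda /r/ ok → well-formed
Well-formed: mvoj, or → 2.

2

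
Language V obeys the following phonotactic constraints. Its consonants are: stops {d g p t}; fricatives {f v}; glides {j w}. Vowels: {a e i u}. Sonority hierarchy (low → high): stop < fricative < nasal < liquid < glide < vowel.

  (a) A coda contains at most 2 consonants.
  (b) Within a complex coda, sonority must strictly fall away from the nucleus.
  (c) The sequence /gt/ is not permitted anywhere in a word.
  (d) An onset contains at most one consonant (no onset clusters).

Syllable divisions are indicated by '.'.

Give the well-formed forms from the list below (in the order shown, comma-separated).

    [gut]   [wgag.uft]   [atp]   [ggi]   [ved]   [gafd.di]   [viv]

[gut] — σ1 onset /g/, coda /t/ ok → well-formed
[wgag.uft] — violates constraint (d): syllable 1 onset /wg/ has 2 consonants (> 1) → ill-formed
[atp] — violates constraint (b): syllable 1 coda /tp/: /t/ (stop, 1) → /p/ (stop, 1) does not fall → ill-formed
[ggi] — violates constraint (d): syllable 1 onset /gg/ has 2 consonants (> 1) → ill-formed
[ved] — σ1 onset /v/, coda /d/ ok → well-formed
[gafd.di] — σ1 onset /g/, coda /fd/ (2→1 falls) ok; σ2 onset /d/, coda /∅/ ok → well-formed
[viv] — σ1 onset /v/, coda /v/ ok → well-formed

[gut], [ved], [gafd.di], [viv]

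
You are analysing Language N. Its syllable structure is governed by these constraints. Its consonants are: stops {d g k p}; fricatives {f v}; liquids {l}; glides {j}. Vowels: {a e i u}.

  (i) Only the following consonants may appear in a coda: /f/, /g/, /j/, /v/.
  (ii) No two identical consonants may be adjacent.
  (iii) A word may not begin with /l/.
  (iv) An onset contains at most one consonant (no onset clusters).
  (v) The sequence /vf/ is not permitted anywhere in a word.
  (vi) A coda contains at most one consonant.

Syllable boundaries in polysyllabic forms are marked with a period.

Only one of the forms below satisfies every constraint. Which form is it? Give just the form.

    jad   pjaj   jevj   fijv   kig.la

kig.la

jad — violates constraint (i): syllable 1 coda contains /d/, which is not a licensed coda consonant → not permitted
pjaj — violates constraint (iv): syllable 1 onset /pj/ has 2 consonants (> 1) → not permitted
jevj — violates constraint (vi): syllable 1 coda /vj/ has 2 consonants (> 1) → not permitted
fijv — violates constraint (vi): syllable 1 coda /jv/ has 2 consonants (> 1) → not permitted
kig.la — σ1 onset /k/, coda /g/ ok; σ2 onset /l/, coda /∅/ ok → permitted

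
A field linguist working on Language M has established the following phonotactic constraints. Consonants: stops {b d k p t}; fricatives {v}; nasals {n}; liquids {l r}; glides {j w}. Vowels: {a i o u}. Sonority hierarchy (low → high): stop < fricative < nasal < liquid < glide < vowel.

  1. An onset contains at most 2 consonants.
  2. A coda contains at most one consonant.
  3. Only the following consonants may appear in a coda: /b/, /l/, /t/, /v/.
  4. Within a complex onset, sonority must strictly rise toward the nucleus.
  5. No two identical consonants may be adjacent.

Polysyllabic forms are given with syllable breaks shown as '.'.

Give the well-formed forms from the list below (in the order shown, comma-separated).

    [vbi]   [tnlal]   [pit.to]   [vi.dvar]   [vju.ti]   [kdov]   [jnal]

[vju.ti]

[vbi] — violates constraint 4: syllable 1 onset /vb/: /v/ (fricative, 2) → /b/ (stop, 1) does not rise → ill-formed
[tnlal] — violates constraint 1: syllable 1 onset /tnl/ has 3 consonants (> 2) → ill-formed
[pit.to] — violates constraint 5: adjacent identical consonants /tt/ → ill-formed
[vi.dvar] — violates constraint 3: syllable 2 coda contains /r/, which is not a licensed coda consonant → ill-formed
[vju.ti] — σ1 onset /vj/ (2→5 rises), coda /∅/ ok; σ2 onset /t/, coda /∅/ ok → well-formed
[kdov] — violates constraint 4: syllable 1 onset /kd/: /k/ (stop, 1) → /d/ (stop, 1) does not rise → ill-formed
[jnal] — violates constraint 4: syllable 1 onset /jn/: /j/ (glide, 5) → /n/ (nasal, 3) does not rise → ill-formed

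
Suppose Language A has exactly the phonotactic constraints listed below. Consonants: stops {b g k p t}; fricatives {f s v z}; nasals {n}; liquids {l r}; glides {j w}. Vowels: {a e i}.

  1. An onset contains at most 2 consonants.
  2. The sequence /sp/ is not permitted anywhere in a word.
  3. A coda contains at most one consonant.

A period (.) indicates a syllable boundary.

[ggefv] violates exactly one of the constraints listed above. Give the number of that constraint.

3

[ggefv]: syllable 1 coda /fv/ has 2 consonants (> 1).
This is a violation of constraint 3: "A coda contains at most one consonant."
The remaining constraints (1, 2) are satisfied.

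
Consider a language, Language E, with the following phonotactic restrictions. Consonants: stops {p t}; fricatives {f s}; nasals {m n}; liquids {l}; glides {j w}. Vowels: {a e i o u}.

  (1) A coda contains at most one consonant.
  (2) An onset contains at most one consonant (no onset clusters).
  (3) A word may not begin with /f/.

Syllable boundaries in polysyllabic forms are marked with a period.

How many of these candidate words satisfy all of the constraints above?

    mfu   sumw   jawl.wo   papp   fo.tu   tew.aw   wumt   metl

1

mfu — violates constraint 2: syllable 1 onset /mf/ has 2 consonants (> 1) → illicit
sumw — violates constraint 1: syllable 1 coda /mw/ has 2 consonants (> 1) → illicit
jawl.wo — violates constraint 1: syllable 1 coda /wl/ has 2 consonants (> 1) → illicit
papp — violates constraint 1: syllable 1 coda /pp/ has 2 consonants (> 1) → illicit
fo.tu — violates constraint 3: word begins with /f/ → illicit
tew.aw — σ1 onset /t/, coda /w/ ok; σ2 onset /∅/, coda /w/ ok → licit
wumt — violates constraint 1: syllable 1 coda /mt/ has 2 consonants (> 1) → illicit
metl — violates constraint 1: syllable 1 coda /tl/ has 2 consonants (> 1) → illicit
Licit: tew.aw → 1.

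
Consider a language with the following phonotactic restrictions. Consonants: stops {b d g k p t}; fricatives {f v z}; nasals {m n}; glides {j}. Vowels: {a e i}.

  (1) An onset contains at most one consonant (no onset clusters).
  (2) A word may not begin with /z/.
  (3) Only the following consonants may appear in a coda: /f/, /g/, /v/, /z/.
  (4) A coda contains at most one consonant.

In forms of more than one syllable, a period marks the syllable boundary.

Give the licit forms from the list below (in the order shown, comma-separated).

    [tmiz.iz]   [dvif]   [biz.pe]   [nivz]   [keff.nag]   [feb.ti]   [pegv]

[biz.pe]

[tmiz.iz] — violates constraint 1: syllable 1 onset /tm/ has 2 consonants (> 1) → illicit
[dvif] — violates constraint 1: syllable 1 onset /dv/ has 2 consonants (> 1) → illicit
[biz.pe] — σ1 onset /b/, coda /z/ ok; σ2 onset /p/, coda /∅/ ok → licit
[nivz] — violates constraint 4: syllable 1 coda /vz/ has 2 consonants (> 1) → illicit
[keff.nag] — violates constraint 4: syllable 1 coda /ff/ has 2 consonants (> 1) → illicit
[feb.ti] — violates constraint 3: syllable 1 coda contains /b/, which is not a licensed coda consonant → illicit
[pegv] — violates constraint 4: syllable 1 coda /gv/ has 2 consonants (> 1) → illicit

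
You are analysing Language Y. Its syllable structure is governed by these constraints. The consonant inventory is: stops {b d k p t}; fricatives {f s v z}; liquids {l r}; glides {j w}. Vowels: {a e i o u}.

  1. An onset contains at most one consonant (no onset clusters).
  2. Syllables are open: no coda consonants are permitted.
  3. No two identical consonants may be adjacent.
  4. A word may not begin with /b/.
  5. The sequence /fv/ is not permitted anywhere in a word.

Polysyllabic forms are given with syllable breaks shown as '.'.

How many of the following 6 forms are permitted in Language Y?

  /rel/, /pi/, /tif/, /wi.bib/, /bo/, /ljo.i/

1

/rel/ — violates constraint 2: syllable 1 coda /l/ has 1 consonant (> 0) → not permitted
/pi/ — σ1 onset /p/, coda /∅/ ok → permitted
/tif/ — violates constraint 2: syllable 1 coda /f/ has 1 consonant (> 0) → not permitted
/wi.bib/ — violates constraint 2: syllable 2 coda /b/ has 1 consonant (> 0) → not permitted
/bo/ — violates constraint 4: word begins with /b/ → not permitted
/ljo.i/ — violates constraint 1: syllable 1 onset /lj/ has 2 consonants (> 1) → not permitted
Permitted: /pi/ → 1.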